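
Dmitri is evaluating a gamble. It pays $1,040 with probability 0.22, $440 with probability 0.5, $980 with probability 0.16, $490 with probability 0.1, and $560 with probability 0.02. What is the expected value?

$665.80

EV = 0.22 × 1040 + 0.5 × 440 + 0.16 × 980 + 0.1 × 490 + 0.02 × 560 = 228.8 + 220 + 156.8 + 49 + 11.2 = 665.8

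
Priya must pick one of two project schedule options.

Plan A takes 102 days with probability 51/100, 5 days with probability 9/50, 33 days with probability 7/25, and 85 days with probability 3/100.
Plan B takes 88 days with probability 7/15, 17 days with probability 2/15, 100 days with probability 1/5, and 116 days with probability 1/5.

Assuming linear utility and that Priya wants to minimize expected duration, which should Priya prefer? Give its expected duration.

Plan A = 51/100 × 102 + 9/50 × 5 + 7/25 × 33 + 3/100 × 85 = 52.02 + 0.9 + 9.24 + 2.55 = 64.71
Plan B = 7/15 × 88 + 2/15 × 17 + 1/5 × 100 + 1/5 × 116 = 41.0667 + 2.2667 + 20 + 23.2 = 86.5333

Plan A (64.71 days)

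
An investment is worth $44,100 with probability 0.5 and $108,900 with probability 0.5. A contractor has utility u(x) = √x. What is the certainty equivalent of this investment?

E[u] = 0.5·√44100 + 0.5·√108900 = 0.5·210 + 0.5·330 = 270
CE = (270)² = 72900

$72,900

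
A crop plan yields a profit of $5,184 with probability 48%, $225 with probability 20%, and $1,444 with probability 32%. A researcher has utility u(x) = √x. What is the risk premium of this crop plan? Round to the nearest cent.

E[u] = 0.48·√5184 + 0.2·√225 + 0.32·√1444 = 0.48·72 + 0.2·15 + 0.32·38 = 49.72
CE = (49.72)² = 2472.0784
Risk premium = EV − CE = 2995.4 − 2472.0784 = 523.3216

$523.32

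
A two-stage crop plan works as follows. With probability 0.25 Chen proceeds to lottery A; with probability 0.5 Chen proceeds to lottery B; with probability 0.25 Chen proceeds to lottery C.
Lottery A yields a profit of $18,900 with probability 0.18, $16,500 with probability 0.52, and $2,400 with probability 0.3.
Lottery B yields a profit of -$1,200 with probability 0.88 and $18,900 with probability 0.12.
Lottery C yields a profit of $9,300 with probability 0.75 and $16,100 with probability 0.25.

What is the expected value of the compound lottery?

EV(A) = 0.18 × 18900 + 0.52 × 16500 + 0.3 × 2400 = 3402 + 8580 + 720 = 12702
EV(B) = 0.88 × (-1200) + 0.12 × 18900 = -1056 + 2268 = 1212
EV(C) = 0.75 × 9300 + 0.25 × 16100 = 6975 + 4025 = 11000
Overall = 0.25 × 12702 + 0.5 × 1212 + 0.25 × 11000 = 3175.5 + 606 + 2750 = 6531.5

$6,531.50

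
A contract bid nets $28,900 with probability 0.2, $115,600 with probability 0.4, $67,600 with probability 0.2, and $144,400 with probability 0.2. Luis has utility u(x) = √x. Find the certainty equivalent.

$88,804

E[u] = 0.2·√28900 + 0.4·√115600 + 0.2·√67600 + 0.2·√144400 = 0.2·170 + 0.4·340 + 0.2·260 + 0.2·380 = 298
CE = (298)² = 88804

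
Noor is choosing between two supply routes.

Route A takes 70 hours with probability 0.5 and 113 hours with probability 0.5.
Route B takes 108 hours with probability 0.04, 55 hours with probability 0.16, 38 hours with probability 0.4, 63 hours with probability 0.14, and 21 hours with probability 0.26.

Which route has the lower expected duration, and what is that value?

Route A = 0.5 × 70 + 0.5 × 113 = 35 + 56.5 = 91.5
Route B = 0.04 × 108 + 0.16 × 55 + 0.4 × 38 + 0.14 × 63 + 0.26 × 21 = 4.32 + 8.8 + 15.2 + 8.82 + 5.46 = 42.6

Route B (42.6 hours)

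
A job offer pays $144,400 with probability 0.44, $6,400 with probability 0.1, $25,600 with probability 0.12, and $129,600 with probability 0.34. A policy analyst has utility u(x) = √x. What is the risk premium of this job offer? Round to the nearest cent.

E[u] = 0.44·√144400 + 0.1·√6400 + 0.12·√25600 + 0.34·√129600 = 0.44·380 + 0.1·80 + 0.12·160 + 0.34·360 = 316.8
CE = (316.8)² = 100362.24
Risk premium = EV − CE = 111312 − 100362.24 = 10949.76

$10,949.76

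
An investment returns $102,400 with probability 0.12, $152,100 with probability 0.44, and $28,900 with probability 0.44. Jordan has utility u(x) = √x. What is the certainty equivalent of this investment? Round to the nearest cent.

E[u] = 0.12·√102400 + 0.44·√152100 + 0.44·√28900 = 0.12·320 + 0.44·390 + 0.44·170 = 284.8
CE = (284.8)² = 81111.04

$81,111.04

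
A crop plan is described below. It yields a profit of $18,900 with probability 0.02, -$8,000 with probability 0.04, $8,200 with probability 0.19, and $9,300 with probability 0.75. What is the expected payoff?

EV = 0.02 × 18900 + 0.04 × (-8000) + 0.19 × 8200 + 0.75 × 9300 = 378 − 320 + 1558 + 6975 = 8591

$8,591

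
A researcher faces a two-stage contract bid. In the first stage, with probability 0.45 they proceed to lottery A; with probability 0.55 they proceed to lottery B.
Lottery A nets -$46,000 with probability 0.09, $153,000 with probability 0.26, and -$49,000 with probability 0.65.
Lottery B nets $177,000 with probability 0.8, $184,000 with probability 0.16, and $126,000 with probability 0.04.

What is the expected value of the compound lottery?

EV(A) = 0.09 × (-46000) + 0.26 × 153000 + 0.65 × (-49000) = -4140 + 39780 − 31850 = 3790
EV(B) = 0.8 × 177000 + 0.16 × 184000 + 0.04 × 126000 = 141600 + 29440 + 5040 = 176080
Overall = 0.45 × 3790 + 0.55 × 176080 = 1705.5 + 96844 = 98549.5

$98,549.50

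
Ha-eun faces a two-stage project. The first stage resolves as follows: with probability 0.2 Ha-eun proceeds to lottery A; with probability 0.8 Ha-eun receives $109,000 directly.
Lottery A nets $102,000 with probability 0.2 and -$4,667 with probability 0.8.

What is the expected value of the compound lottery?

$90,533.28

EV(A) = 0.2 × 102000 + 0.8 × (-4667) = 20400 − 3733.6 = 16666.4
Branch B: 109000 (certain)
Overall = 0.2 × 16666.4 + 0.8 × 109000 = 3333.28 + 87200 = 90533.28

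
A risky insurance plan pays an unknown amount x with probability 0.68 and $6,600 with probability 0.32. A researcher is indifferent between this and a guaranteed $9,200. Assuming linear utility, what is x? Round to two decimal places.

0.68·x + 0.32·6600 = 9200
0.68·x = 9200 − 2112 = 7088
x = 7088 / 0.68 = 10423.5294

x = $10,423.53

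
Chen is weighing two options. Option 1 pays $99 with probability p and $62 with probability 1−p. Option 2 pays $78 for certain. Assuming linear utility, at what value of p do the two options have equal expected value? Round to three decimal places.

p = 0.432

p·99 + (1−p)·62 = 78
37p + 62 = 78
p = (78 − 62) / 37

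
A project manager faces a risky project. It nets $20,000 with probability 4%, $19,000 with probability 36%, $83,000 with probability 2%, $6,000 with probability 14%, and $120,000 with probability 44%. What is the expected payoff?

EV = 0.04 × 20000 + 0.36 × 19000 + 0.02 × 83000 + 0.14 × 6000 + 0.44 × 120000 = 800 + 6840 + 1660 + 840 + 52800 = 62940

$62,940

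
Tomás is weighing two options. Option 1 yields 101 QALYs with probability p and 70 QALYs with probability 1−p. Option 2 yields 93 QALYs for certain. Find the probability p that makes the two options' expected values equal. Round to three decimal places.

p·101 + (1−p)·70 = 93
31p + 70 = 93
p = (93 − 70) / 31

p = 0.742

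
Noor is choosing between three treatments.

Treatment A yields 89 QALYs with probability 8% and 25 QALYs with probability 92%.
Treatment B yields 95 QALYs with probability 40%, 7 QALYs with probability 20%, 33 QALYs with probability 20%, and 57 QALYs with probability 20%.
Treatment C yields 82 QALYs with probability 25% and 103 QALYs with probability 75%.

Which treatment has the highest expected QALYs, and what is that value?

Treatment A = 0.08 × 89 + 0.92 × 25 = 7.12 + 23 = 30.12
Treatment B = 0.4 × 95 + 0.2 × 7 + 0.2 × 33 + 0.2 × 57 = 38 + 1.4 + 6.6 + 11.4 = 57.4
Treatment C = 0.25 × 82 + 0.75 × 103 = 20.5 + 77.25 = 97.75

Treatment C (97.75 QALYs)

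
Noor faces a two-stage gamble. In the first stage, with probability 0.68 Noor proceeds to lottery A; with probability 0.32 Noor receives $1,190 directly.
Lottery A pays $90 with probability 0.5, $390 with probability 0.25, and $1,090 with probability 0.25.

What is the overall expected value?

EV(A) = 0.5 × 90 + 0.25 × 390 + 0.25 × 1090 = 45 + 97.5 + 272.5 = 415
Branch B: 1190 (certain)
Overall = 0.68 × 415 + 0.32 × 1190 = 282.2 + 380.8 = 663

$663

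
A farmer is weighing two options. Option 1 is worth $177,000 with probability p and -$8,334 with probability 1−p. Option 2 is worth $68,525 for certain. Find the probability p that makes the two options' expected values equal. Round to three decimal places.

p = 0.415

p·177000 + (1−p)·(-8334) = 68525
185334p − 8334 = 68525
p = (68525 + 8334) / 185334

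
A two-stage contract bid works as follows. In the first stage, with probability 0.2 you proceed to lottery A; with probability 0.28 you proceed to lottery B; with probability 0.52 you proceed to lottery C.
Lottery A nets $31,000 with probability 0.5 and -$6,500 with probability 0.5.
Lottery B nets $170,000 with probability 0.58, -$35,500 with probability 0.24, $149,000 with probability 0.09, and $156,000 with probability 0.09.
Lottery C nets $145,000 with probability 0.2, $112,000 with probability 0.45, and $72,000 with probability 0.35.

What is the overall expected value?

$89,750.40

EV(A) = 0.5 × 31000 + 0.5 × (-6500) = 15500 − 3250 = 12250
EV(B) = 0.58 × 170000 + 0.24 × (-35500) + 0.09 × 149000 + 0.09 × 156000 = 98600 − 8520 + 13410 + 14040 = 117530
EV(C) = 0.2 × 145000 + 0.45 × 112000 + 0.35 × 72000 = 29000 + 50400 + 25200 = 104600
Overall = 0.2 × 12250 + 0.28 × 117530 + 0.52 × 104600 = 2450 + 32908.4 + 54392 = 89750.4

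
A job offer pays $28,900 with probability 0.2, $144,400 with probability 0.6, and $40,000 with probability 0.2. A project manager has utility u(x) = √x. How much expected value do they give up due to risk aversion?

E[u] = 0.2·√28900 + 0.6·√144400 + 0.2·√40000 = 0.2·170 + 0.6·380 + 0.2·200 = 302
CE = (302)² = 91204
Risk premium = EV − CE = 100420 − 91204 = 9216

$9,216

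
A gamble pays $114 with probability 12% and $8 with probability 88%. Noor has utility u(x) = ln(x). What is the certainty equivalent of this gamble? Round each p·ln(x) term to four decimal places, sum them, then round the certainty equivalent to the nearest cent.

E[u] = 0.12·ln(114) + 0.88·ln(8) = 0.5683 + 1.8299 = 2.3982
CE = e^2.3982 ≈ 11.00

$11.00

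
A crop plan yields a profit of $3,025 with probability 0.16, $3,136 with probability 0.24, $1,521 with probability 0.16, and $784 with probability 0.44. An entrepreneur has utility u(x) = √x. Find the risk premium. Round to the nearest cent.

$160.32

E[u] = 0.16·√3025 + 0.24·√3136 + 0.16·√1521 + 0.44·√784 = 0.16·55 + 0.24·56 + 0.16·39 + 0.44·28 = 40.8
CE = (40.8)² = 1664.64
Risk premium = EV − CE = 1824.96 − 1664.64 = 160.32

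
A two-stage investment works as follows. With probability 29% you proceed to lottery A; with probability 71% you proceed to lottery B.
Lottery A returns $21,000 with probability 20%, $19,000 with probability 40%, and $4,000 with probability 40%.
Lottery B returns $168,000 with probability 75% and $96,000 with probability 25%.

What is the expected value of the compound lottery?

$110,386

EV(A) = 0.2 × 21000 + 0.4 × 19000 + 0.4 × 4000 = 4200 + 7600 + 1600 = 13400
EV(B) = 0.75 × 168000 + 0.25 × 96000 = 126000 + 24000 = 150000
Overall = 0.29 × 13400 + 0.71 × 150000 = 3886 + 106500 = 110386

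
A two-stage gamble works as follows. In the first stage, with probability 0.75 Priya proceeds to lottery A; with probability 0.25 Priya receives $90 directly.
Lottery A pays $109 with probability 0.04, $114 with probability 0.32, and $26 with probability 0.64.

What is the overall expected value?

$65.61

EV(A) = 0.04 × 109 + 0.32 × 114 + 0.64 × 26 = 4.36 + 36.48 + 16.64 = 57.48
Branch B: 90 (certain)
Overall = 0.75 × 57.48 + 0.25 × 90 = 43.11 + 22.5 = 65.61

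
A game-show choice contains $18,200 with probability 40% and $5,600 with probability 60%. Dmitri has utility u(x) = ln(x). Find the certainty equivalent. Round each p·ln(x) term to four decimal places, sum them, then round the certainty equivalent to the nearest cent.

E[u] = 0.4·ln(18200) + 0.6·ln(5600) = 3.9237 + 5.1783 = 9.1020
CE = e^9.1020 ≈ 8973.22

$8,973.22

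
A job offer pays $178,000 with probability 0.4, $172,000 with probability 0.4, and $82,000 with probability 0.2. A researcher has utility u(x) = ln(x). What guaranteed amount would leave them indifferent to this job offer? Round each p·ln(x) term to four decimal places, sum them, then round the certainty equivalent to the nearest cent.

E[u] = 0.4·ln(178000) + 0.4·ln(172000) + 0.2·ln(82000) = 4.8358 + 4.8221 + 2.2629 = 11.9208
CE = e^11.9208 ≈ 150361.85

$150,361.85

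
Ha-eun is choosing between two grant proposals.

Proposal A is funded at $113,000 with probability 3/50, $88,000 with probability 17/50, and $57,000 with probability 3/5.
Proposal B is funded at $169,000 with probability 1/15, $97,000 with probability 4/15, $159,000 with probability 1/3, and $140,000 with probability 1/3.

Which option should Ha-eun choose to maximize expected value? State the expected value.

Proposal A = 3/50 × 113000 + 17/50 × 88000 + 3/5 × 57000 = 6780 + 29920 + 34200 = 70900
Proposal B = 1/15 × 169000 + 4/15 × 97000 + 1/3 × 159000 + 1/3 × 140000 = 11266.6667 + 25866.6667 + 53000 + 46666.6667 = 136800

Proposal B ($136,800)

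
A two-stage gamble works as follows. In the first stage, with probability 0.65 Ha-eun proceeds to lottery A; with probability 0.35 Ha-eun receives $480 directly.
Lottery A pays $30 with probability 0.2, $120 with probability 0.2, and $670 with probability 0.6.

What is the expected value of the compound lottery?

$448.80

EV(A) = 0.2 × 30 + 0.2 × 120 + 0.6 × 670 = 6 + 24 + 402 = 432
Branch B: 480 (certain)
Overall = 0.65 × 432 + 0.35 × 480 = 280.8 + 168 = 448.8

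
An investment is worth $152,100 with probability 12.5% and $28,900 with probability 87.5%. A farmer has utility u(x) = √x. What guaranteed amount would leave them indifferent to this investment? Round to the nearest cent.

$39,006.25

E[u] = 0.125·√152100 + 0.875·√28900 = 0.125·390 + 0.875·170 = 197.5
CE = (197.5)² = 39006.25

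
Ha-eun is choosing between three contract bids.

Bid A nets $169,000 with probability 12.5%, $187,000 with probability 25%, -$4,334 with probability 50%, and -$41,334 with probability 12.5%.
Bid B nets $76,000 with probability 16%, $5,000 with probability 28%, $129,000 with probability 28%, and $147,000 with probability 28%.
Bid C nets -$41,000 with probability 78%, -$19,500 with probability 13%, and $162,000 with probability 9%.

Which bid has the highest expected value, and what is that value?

Bid A = 0.125 × 169000 + 0.25 × 187000 + 0.5 × (-4334) + 0.125 × (-41334) = 21125 + 46750 − 2167 − 5166.75 = 60541.25
Bid B = 0.16 × 76000 + 0.28 × 5000 + 0.28 × 129000 + 0.28 × 147000 = 12160 + 1400 + 36120 + 41160 = 90840
Bid C = 0.78 × (-41000) + 0.13 × (-19500) + 0.09 × 162000 = -31980 − 2535 + 14580 = -19935

Bid B ($90,840)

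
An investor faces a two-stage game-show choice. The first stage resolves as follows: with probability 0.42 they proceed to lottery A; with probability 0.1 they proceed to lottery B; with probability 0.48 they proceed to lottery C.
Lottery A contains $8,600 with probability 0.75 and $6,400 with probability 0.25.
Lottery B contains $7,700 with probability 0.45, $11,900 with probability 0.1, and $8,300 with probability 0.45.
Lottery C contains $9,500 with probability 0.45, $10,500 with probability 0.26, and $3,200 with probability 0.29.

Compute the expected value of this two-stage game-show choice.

$8,027.84

EV(A) = 0.75 × 8600 + 0.25 × 6400 = 6450 + 1600 = 8050
EV(B) = 0.45 × 7700 + 0.1 × 11900 + 0.45 × 8300 = 3465 + 1190 + 3735 = 8390
EV(C) = 0.45 × 9500 + 0.26 × 10500 + 0.29 × 3200 = 4275 + 2730 + 928 = 7933
Overall = 0.42 × 8050 + 0.1 × 8390 + 0.48 × 7933 = 3381 + 839 + 3807.84 = 8027.84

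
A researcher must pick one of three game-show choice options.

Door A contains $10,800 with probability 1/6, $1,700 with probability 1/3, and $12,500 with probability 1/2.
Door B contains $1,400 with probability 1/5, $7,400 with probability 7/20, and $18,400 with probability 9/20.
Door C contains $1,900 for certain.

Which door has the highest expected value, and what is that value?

Door B ($11,150)

Door A = 1/6 × 10800 + 1/3 × 1700 + 1/2 × 12500 = 1800 + 566.6667 + 6250 = 8616.6667
Door B = 1/5 × 1400 + 7/20 × 7400 + 9/20 × 18400 = 280 + 2590 + 8280 = 11150
Door C: 1900 (certain)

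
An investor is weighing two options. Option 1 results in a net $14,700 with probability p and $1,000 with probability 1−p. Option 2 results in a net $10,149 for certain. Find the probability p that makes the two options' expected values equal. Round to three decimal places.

p·14700 + (1−p)·1000 = 10149
13700p + 1000 = 10149
p = (10149 − 1000) / 13700

p = 0.668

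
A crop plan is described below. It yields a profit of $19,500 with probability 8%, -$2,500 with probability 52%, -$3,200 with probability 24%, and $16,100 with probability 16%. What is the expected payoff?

EV = 0.08 × 19500 + 0.52 × (-2500) + 0.24 × (-3200) + 0.16 × 16100 = 1560 − 1300 − 768 + 2576 = 2068

$2,068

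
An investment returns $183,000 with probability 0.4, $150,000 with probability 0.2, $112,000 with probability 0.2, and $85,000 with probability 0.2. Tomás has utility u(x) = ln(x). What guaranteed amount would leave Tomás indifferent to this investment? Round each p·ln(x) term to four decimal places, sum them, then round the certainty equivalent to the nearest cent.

$136,762.35

E[u] = 0.4·ln(183000) + 0.2·ln(150000) + 0.2·ln(112000) + 0.2·ln(85000) = 4.8469 + 2.3837 + 2.3253 + 2.2701 = 11.8260
CE = e^11.8260 ≈ 136762.35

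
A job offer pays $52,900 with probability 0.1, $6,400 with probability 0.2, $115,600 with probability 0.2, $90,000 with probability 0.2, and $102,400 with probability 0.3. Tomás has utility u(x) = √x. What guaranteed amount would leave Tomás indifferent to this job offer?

$69,169

E[u] = 0.1·√52900 + 0.2·√6400 + 0.2·√115600 + 0.2·√90000 + 0.3·√102400 = 0.1·230 + 0.2·80 + 0.2·340 + 0.2·300 + 0.3·320 = 263
CE = (263)² = 69169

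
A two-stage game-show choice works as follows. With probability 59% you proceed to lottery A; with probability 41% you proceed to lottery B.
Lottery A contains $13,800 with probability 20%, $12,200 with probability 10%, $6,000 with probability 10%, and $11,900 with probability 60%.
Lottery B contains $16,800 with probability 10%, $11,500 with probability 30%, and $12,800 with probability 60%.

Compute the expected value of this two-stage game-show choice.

EV(A) = 0.2 × 13800 + 0.1 × 12200 + 0.1 × 6000 + 0.6 × 11900 = 2760 + 1220 + 600 + 7140 = 11720
EV(B) = 0.1 × 16800 + 0.3 × 11500 + 0.6 × 12800 = 1680 + 3450 + 7680 = 12810
Overall = 0.59 × 11720 + 0.41 × 12810 = 6914.8 + 5252.1 = 12166.9

$12,166.90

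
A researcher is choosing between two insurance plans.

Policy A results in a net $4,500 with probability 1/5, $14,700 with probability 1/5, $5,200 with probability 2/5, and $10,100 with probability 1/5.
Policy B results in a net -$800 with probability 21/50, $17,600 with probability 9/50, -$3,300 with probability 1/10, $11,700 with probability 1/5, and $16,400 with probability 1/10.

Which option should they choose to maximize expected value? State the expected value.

Policy A = 1/5 × 4500 + 1/5 × 14700 + 2/5 × 5200 + 1/5 × 10100 = 900 + 2940 + 2080 + 2020 = 7940
Policy B = 21/50 × (-800) + 9/50 × 17600 + 1/10 × (-3300) + 1/5 × 11700 + 1/10 × 16400 = -336 + 3168 − 330 + 2340 + 1640 = 6482

Policy A ($7,940)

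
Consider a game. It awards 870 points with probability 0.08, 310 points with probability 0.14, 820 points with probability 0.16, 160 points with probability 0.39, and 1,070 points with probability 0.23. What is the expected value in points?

EV = 0.08 × 870 + 0.14 × 310 + 0.16 × 820 + 0.39 × 160 + 0.23 × 1070 = 69.6 + 43.4 + 131.2 + 62.4 + 246.1 = 552.7

552.7 points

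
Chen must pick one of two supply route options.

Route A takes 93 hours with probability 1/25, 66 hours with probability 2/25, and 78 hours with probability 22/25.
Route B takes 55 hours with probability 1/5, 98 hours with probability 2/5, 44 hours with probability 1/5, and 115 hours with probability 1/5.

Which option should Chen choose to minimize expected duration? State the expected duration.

Route A = 1/25 × 93 + 2/25 × 66 + 22/25 × 78 = 3.72 + 5.28 + 68.64 = 77.64
Route B = 1/5 × 55 + 2/5 × 98 + 1/5 × 44 + 1/5 × 115 = 11 + 39.2 + 8.8 + 23 = 82

Route A (77.64 hours)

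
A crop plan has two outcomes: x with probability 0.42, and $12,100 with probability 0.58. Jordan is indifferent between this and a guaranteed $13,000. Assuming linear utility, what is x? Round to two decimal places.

0.42·x + 0.58·12100 = 13000
0.42·x = 13000 − 7018 = 5982
x = 5982 / 0.42 = 14242.8571

x = $14,242.86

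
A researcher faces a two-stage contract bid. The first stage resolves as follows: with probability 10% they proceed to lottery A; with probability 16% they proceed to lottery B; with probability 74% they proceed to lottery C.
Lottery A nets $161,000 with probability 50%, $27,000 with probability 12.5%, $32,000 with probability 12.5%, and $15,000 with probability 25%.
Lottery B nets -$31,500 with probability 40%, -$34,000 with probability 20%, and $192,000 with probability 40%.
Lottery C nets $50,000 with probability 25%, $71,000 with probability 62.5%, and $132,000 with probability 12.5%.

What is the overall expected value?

EV(A) = 0.5 × 161000 + 0.125 × 27000 + 0.125 × 32000 + 0.25 × 15000 = 80500 + 3375 + 4000 + 3750 = 91625
EV(B) = 0.4 × (-31500) + 0.2 × (-34000) + 0.4 × 192000 = -12600 − 6800 + 76800 = 57400
EV(C) = 0.25 × 50000 + 0.625 × 71000 + 0.125 × 132000 = 12500 + 44375 + 16500 = 73375
Overall = 0.1 × 91625 + 0.16 × 57400 + 0.74 × 73375 = 9162.5 + 9184 + 54297.5 = 72644

$72,644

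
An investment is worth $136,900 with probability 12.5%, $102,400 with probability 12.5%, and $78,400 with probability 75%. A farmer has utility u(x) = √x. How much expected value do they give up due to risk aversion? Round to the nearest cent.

E[u] = 0.125·√136900 + 0.125·√102400 + 0.75·√78400 = 0.125·370 + 0.125·320 + 0.75·280 = 296.25
CE = (296.25)² = 87764.0625
Risk premium = EV − CE = 88712.5 − 87764.0625 = 948.4375

$948.44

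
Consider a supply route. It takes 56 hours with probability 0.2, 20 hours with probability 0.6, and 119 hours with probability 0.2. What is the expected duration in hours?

47 hours

EV = 0.2 × 56 + 0.6 × 20 + 0.2 × 119 = 11.2 + 12 + 23.8 = 47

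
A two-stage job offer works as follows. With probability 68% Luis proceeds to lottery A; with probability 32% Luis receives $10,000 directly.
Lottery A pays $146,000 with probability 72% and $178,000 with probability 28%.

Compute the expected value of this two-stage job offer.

$108,572.80

EV(A) = 0.72 × 146000 + 0.28 × 178000 = 105120 + 49840 = 154960
Branch B: 10000 (certain)
Overall = 0.68 × 154960 + 0.32 × 10000 = 105372.8 + 3200 = 108572.8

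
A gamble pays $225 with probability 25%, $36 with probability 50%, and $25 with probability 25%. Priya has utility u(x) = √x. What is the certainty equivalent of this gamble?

E[u] = 0.25·√225 + 0.5·√36 + 0.25·√25 = 0.25·15 + 0.5·6 + 0.25·5 = 8
CE = (8)² = 64

$64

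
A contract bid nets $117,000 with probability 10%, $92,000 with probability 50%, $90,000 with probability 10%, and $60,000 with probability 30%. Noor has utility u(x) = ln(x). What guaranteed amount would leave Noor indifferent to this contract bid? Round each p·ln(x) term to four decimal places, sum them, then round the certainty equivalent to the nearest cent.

E[u] = 0.1·ln(117000) + 0.5·ln(92000) + 0.1·ln(90000) + 0.3·ln(60000) = 1.1670 + 5.7148 + 1.1408 + 3.3006 = 11.3232
CE = e^11.3232 ≈ 82718.62

$82,718.62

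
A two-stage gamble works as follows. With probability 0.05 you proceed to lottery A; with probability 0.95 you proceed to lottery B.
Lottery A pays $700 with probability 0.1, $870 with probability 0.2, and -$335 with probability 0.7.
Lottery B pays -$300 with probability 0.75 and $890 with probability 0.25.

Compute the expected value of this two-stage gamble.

EV(A) = 0.1 × 700 + 0.2 × 870 + 0.7 × (-335) = 70 + 174 − 234.5 = 9.5
EV(B) = 0.75 × (-300) + 0.25 × 890 = -225 + 222.5 = -2.5
Overall = 0.05 × 9.5 + 0.95 × (-2.5) = 0.475 − 2.375 = -1.9

-$1.90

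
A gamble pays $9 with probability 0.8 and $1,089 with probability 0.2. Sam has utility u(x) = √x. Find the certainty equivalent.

E[u] = 0.8·√9 + 0.2·√1089 = 0.8·3 + 0.2·33 = 9
CE = (9)² = 81

$81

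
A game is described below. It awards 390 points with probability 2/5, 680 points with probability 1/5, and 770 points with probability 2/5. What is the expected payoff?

600 points

EV = 2/5 × 390 + 1/5 × 680 + 2/5 × 770 = 156 + 136 + 308 = 600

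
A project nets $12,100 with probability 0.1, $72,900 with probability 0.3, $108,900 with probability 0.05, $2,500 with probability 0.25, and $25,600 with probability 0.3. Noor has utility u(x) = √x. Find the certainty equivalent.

$28,561

E[u] = 0.1·√12100 + 0.3·√72900 + 0.05·√108900 + 0.25·√2500 + 0.3·√25600 = 0.1·110 + 0.3·270 + 0.05·330 + 0.25·50 + 0.3·160 = 169
CE = (169)² = 28561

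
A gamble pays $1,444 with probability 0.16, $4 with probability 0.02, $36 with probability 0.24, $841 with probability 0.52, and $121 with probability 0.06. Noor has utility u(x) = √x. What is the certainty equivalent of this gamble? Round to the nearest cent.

$542.89

E[u] = 0.16·√1444 + 0.02·√4 + 0.24·√36 + 0.52·√841 + 0.06·√121 = 0.16·38 + 0.02·2 + 0.24·6 + 0.52·29 + 0.06·11 = 23.3
CE = (23.3)² = 542.89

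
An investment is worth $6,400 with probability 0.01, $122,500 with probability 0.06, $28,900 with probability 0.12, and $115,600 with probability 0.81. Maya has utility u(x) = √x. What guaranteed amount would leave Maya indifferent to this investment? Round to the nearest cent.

E[u] = 0.01·√6400 + 0.06·√122500 + 0.12·√28900 + 0.81·√115600 = 0.01·80 + 0.06·350 + 0.12·170 + 0.81·340 = 317.6
CE = (317.6)² = 100869.76

$100,869.76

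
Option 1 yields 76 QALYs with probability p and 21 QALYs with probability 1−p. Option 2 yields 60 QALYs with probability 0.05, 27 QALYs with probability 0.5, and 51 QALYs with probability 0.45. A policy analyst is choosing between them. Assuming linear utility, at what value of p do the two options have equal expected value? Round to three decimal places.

EV(Option 2) = 0.05 × 60 + 0.5 × 27 + 0.45 × 51 = 3 + 13.5 + 22.95 = 39.45
p·76 + (1−p)·21 = 39.45
55p + 21 = 39.45
p = (39.45 − 21) / 55

p = 0.335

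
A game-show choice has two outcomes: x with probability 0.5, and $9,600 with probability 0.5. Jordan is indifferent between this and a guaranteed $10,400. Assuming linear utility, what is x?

x = $11,200

0.5·x + 0.5·9600 = 10400
0.5·x = 10400 − 4800 = 5600
x = 5600 / 0.5 = 11200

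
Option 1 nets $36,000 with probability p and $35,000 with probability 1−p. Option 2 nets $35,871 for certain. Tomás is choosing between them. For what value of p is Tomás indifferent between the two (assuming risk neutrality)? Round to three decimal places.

p·36000 + (1−p)·35000 = 35871
1000p + 35000 = 35871
p = (35871 − 35000) / 1000

p = 0.871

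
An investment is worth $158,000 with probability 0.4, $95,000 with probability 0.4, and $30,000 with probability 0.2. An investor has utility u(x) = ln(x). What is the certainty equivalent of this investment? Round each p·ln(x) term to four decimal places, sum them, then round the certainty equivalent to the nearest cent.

$92,466.34

E[u] = 0.4·ln(158000) + 0.4·ln(95000) + 0.2·ln(30000) = 4.7881 + 4.5847 + 2.0618 = 11.4346
CE = e^11.4346 ≈ 92466.34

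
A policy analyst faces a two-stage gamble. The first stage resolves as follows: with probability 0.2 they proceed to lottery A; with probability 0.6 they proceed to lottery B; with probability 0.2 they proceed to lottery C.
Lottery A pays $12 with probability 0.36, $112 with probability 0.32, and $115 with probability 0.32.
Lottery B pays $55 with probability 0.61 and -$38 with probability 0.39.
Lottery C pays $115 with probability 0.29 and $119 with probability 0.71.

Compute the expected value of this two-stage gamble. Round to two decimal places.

EV(A) = 0.36 × 12 + 0.32 × 112 + 0.32 × 115 = 4.32 + 35.84 + 36.8 = 76.96
EV(B) = 0.61 × 55 + 0.39 × (-38) = 33.55 − 14.82 = 18.73
EV(C) = 0.29 × 115 + 0.71 × 119 = 33.35 + 84.49 = 117.84
Overall = 0.2 × 76.96 + 0.6 × 18.73 + 0.2 × 117.84 = 15.392 + 11.238 + 23.568 = 50.198

$50.20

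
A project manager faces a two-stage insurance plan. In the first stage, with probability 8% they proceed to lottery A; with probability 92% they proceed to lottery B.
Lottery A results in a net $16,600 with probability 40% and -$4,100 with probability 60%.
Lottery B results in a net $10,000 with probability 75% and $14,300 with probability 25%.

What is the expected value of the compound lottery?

EV(A) = 0.4 × 16600 + 0.6 × (-4100) = 6640 − 2460 = 4180
EV(B) = 0.75 × 10000 + 0.25 × 14300 = 7500 + 3575 = 11075
Overall = 0.08 × 4180 + 0.92 × 11075 = 334.4 + 10189 = 10523.4

$10,523.40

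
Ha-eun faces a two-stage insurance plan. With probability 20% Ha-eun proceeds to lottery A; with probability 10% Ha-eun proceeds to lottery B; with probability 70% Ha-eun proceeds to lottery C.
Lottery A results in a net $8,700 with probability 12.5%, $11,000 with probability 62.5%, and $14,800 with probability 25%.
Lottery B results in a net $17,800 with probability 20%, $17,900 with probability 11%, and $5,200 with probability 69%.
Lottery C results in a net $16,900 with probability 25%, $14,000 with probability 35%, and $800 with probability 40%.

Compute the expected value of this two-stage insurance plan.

EV(A) = 0.125 × 8700 + 0.625 × 11000 + 0.25 × 14800 = 1087.5 + 6875 + 3700 = 11662.5
EV(B) = 0.2 × 17800 + 0.11 × 17900 + 0.69 × 5200 = 3560 + 1969 + 3588 = 9117
EV(C) = 0.25 × 16900 + 0.35 × 14000 + 0.4 × 800 = 4225 + 4900 + 320 = 9445
Overall = 0.2 × 11662.5 + 0.1 × 9117 + 0.7 × 9445 = 2332.5 + 911.7 + 6611.5 = 9855.7

$9,855.70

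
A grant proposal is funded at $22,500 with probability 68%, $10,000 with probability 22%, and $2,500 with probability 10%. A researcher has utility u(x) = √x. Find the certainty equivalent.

E[u] = 0.68·√22500 + 0.22·√10000 + 0.1·√2500 = 0.68·150 + 0.22·100 + 0.1·50 = 129
CE = (129)² = 16641

$16,641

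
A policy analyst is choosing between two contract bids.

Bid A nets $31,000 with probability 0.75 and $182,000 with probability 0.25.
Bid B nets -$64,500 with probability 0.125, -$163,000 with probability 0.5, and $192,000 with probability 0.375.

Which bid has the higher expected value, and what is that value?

Bid A = 0.75 × 31000 + 0.25 × 182000 = 23250 + 45500 = 68750
Bid B = 0.125 × (-64500) + 0.5 × (-163000) + 0.375 × 192000 = -8062.5 − 81500 + 72000 = -17562.5

Bid A ($68,750)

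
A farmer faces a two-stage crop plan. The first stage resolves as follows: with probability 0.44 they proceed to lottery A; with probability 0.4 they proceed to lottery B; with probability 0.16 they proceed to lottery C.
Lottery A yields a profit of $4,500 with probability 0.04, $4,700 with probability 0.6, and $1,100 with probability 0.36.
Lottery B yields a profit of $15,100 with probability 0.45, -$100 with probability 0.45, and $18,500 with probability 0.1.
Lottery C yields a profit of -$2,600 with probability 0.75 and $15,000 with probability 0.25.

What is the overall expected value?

EV(A) = 0.04 × 4500 + 0.6 × 4700 + 0.36 × 1100 = 180 + 2820 + 396 = 3396
EV(B) = 0.45 × 15100 + 0.45 × (-100) + 0.1 × 18500 = 6795 − 45 + 1850 = 8600
EV(C) = 0.75 × (-2600) + 0.25 × 15000 = -1950 + 3750 = 1800
Overall = 0.44 × 3396 + 0.4 × 8600 + 0.16 × 1800 = 1494.24 + 3440 + 288 = 5222.24

$5,222.24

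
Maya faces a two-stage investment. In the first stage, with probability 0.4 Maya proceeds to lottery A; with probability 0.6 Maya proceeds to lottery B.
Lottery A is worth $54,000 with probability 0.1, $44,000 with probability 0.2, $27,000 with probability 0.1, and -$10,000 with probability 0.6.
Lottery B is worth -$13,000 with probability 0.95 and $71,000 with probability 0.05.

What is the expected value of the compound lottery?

EV(A) = 0.1 × 54000 + 0.2 × 44000 + 0.1 × 27000 + 0.6 × (-10000) = 5400 + 8800 + 2700 − 6000 = 10900
EV(B) = 0.95 × (-13000) + 0.05 × 71000 = -12350 + 3550 = -8800
Overall = 0.4 × 10900 + 0.6 × (-8800) = 4360 − 5280 = -920

-$920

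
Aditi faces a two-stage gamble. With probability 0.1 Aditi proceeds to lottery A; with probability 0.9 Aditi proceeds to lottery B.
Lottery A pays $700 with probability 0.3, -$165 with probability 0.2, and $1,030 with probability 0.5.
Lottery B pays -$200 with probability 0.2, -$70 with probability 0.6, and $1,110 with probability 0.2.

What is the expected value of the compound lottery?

EV(A) = 0.3 × 700 + 0.2 × (-165) + 0.5 × 1030 = 210 − 33 + 515 = 692
EV(B) = 0.2 × (-200) + 0.6 × (-70) + 0.2 × 1110 = -40 − 42 + 222 = 140
Overall = 0.1 × 692 + 0.9 × 140 = 69.2 + 126 = 195.2

$195.20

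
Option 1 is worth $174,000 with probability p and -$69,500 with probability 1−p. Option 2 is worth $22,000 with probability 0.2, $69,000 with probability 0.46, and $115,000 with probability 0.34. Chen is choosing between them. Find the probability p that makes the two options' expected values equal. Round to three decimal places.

EV(Option 2) = 0.2 × 22000 + 0.46 × 69000 + 0.34 × 115000 = 4400 + 31740 + 39100 = 75240
p·174000 + (1−p)·(-69500) = 75240
243500p − 69500 = 75240
p = (75240 + 69500) / 243500

p = 0.594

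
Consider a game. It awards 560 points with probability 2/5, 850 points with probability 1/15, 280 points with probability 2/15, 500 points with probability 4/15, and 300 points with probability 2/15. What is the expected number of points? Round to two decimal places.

491.33 points

EV = 2/5 × 560 + 1/15 × 850 + 2/15 × 280 + 4/15 × 500 + 2/15 × 300 = 224 + 56.6667 + 37.3333 + 133.3333 + 40 = 491.3333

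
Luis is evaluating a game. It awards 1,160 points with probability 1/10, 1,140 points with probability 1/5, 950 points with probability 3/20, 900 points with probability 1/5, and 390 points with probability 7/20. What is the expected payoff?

EV = 1/10 × 1160 + 1/5 × 1140 + 3/20 × 950 + 1/5 × 900 + 7/20 × 390 = 116 + 228 + 142.5 + 180 + 136.5 = 803

803 points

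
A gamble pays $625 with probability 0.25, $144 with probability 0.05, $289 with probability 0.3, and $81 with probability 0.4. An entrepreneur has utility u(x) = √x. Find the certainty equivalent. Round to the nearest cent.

$241.80

E[u] = 0.25·√625 + 0.05·√144 + 0.3·√289 + 0.4·√81 = 0.25·25 + 0.05·12 + 0.3·17 + 0.4·9 = 15.55
CE = (15.55)² = 241.8025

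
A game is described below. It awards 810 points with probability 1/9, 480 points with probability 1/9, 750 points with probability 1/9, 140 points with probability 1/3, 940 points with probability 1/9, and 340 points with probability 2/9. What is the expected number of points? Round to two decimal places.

EV = 1/9 × 810 + 1/9 × 480 + 1/9 × 750 + 1/3 × 140 + 1/9 × 940 + 2/9 × 340 = 90 + 53.3333 + 83.3333 + 46.6667 + 104.4444 + 75.5556 = 453.3333

453.33 points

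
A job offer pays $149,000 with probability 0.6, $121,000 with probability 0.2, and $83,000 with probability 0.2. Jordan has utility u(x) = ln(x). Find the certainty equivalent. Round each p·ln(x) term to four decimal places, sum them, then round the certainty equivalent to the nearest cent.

E[u] = 0.6·ln(149000) + 0.2·ln(121000) + 0.2·ln(83000) = 7.1470 + 2.3407 + 2.2653 = 11.7530
CE = e^11.7530 ≈ 127134.39

$127,134.39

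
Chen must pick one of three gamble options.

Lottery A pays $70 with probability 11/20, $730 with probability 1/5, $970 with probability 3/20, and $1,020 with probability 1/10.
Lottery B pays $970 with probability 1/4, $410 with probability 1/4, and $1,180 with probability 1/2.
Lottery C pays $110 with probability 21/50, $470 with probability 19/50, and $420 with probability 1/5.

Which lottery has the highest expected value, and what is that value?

Lottery B ($935)

Lottery A = 11/20 × 70 + 1/5 × 730 + 3/20 × 970 + 1/10 × 1020 = 38.5 + 146 + 145.5 + 102 = 432
Lottery B = 1/4 × 970 + 1/4 × 410 + 1/2 × 1180 = 242.5 + 102.5 + 590 = 935
Lottery C = 21/50 × 110 + 19/50 × 470 + 1/5 × 420 = 46.2 + 178.6 + 84 = 308.8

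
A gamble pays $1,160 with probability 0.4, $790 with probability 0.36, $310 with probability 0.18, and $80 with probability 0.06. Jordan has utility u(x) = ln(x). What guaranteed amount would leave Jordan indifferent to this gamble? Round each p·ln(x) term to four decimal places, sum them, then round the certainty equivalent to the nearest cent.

E[u] = 0.4·ln(1160) + 0.36·ln(790) + 0.18·ln(310) + 0.06·ln(80) = 2.8225 + 2.4019 + 1.0326 + 0.2629 = 6.5199
CE = e^6.5199 ≈ 678.51

$678.51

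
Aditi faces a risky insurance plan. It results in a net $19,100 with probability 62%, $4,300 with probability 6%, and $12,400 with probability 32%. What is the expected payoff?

$16,068

EV = 0.62 × 19100 + 0.06 × 4300 + 0.32 × 12400 = 11842 + 258 + 3968 = 16068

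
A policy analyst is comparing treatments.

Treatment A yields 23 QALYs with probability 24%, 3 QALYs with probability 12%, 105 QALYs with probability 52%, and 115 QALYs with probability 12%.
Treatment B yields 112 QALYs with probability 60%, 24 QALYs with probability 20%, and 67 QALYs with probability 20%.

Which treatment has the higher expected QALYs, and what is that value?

Treatment A = 0.24 × 23 + 0.12 × 3 + 0.52 × 105 + 0.12 × 115 = 5.52 + 0.36 + 54.6 + 13.8 = 74.28
Treatment B = 0.6 × 112 + 0.2 × 24 + 0.2 × 67 = 67.2 + 4.8 + 13.4 = 85.4

Treatment B (85.4 QALYs)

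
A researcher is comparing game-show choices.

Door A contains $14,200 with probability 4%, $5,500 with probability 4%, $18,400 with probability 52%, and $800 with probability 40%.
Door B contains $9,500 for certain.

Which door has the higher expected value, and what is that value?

Door A = 0.04 × 14200 + 0.04 × 5500 + 0.52 × 18400 + 0.4 × 800 = 568 + 220 + 9568 + 320 = 10676
Door B: 9500 (certain)

Door A ($10,676)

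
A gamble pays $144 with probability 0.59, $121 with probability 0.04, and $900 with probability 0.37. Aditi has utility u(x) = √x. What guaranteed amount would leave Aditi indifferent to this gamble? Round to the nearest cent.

$346.70

E[u] = 0.59·√144 + 0.04·√121 + 0.37·√900 = 0.59·12 + 0.04·11 + 0.37·30 = 18.62
CE = (18.62)² = 346.7044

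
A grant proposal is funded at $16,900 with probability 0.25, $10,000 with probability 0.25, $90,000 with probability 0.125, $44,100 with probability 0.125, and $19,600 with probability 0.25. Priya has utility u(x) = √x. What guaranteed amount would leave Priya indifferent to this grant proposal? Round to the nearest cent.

$24,414.06

E[u] = 0.25·√16900 + 0.25·√10000 + 0.125·√90000 + 0.125·√44100 + 0.25·√19600 = 0.25·130 + 0.25·100 + 0.125·300 + 0.125·210 + 0.25·140 = 156.25
CE = (156.25)² = 24414.0625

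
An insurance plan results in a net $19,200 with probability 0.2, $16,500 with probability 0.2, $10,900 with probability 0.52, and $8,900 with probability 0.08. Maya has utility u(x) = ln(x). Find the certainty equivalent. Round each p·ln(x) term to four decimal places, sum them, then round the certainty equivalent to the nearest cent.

$13,048.13

E[u] = 0.2·ln(19200) + 0.2·ln(16500) + 0.52·ln(10900) + 0.08·ln(8900) = 1.9725 + 1.9422 + 4.8342 + 0.7275 = 9.4764
CE = e^9.4764 ≈ 13048.13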